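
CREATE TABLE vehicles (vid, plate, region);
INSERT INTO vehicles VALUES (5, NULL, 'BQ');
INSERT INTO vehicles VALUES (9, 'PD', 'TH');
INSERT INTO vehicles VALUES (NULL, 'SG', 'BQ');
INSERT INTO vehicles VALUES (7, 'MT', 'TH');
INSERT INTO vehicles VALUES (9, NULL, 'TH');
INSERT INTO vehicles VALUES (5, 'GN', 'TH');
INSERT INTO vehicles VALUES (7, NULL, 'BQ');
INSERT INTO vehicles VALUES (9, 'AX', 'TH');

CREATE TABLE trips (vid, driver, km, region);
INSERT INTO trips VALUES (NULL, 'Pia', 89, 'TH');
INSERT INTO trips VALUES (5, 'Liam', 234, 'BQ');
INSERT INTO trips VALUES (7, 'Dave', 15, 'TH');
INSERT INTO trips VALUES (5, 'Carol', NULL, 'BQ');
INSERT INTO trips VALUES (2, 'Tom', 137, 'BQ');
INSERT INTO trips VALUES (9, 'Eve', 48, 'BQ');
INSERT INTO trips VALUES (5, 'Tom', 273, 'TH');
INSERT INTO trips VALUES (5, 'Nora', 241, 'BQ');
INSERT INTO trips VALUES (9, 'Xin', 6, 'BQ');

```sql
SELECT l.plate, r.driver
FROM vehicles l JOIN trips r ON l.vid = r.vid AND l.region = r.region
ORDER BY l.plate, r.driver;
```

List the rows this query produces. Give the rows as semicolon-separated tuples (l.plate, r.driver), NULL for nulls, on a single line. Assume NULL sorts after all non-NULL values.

(GN, Tom); (MT, Dave); (NULL, Carol); (NULL, Liam); (NULL, Nora)

INNER JOIN keeps only pairs where the ON condition holds.
Matching on l.vid = r.vid AND l.region = r.region. A NULL in a compared column never satisfies the condition.
- l row (vid=5, region=BQ): matches 3 r row(s) → 3 output row(s).
- l row (vid=9, region=TH): no match → dropped.
- l row (vid=NULL, region=BQ): no match → dropped.
- l row (vid=7, region=TH): matches 1 r row(s) → 1 output row(s).
- l row (vid=9, region=TH): no match → dropped.
- l row (vid=5, region=TH): matches 1 r row(s) → 1 output row(s).
- l row (vid=7, region=BQ): no match → dropped.
- l row (vid=9, region=TH): no match → dropped.
After projecting and ordering:
l.plate | r.driver
GN | Tom
MT | Dave
NULL | Carol
NULL | Liam
NULL | Nora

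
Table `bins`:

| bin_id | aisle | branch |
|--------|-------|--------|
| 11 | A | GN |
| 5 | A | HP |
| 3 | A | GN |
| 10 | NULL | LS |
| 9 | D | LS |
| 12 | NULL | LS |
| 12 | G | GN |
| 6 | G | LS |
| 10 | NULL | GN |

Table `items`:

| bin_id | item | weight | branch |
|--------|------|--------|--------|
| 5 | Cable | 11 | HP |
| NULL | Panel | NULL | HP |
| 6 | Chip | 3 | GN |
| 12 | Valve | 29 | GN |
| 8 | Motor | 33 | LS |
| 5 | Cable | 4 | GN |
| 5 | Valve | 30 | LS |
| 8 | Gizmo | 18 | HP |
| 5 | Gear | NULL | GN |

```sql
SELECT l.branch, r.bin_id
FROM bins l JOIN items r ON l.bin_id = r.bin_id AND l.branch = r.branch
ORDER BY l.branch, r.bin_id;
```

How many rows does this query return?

INNER JOIN keeps only pairs where the ON condition holds.
Matching on l.bin_id = r.bin_id AND l.branch = r.branch. A NULL in a compared column never satisfies the condition.
- l (bin_id=11, branch=GN) has no partner → excluded.
- l (bin_id=5, branch=HP) pairs with 1 row(s) of r.
- l (bin_id=3, branch=GN) has no partner → excluded.
- l (bin_id=10, branch=LS) has no partner → excluded.
- l (bin_id=9, branch=LS) has no partner → excluded.
- l (bin_id=12, branch=LS) has no partner → excluded.
- l (bin_id=12, branch=GN) pairs with 1 row(s) of r.
- l (bin_id=6, branch=LS) has no partner → excluded.
- l (bin_id=10, branch=GN) has no partner → excluded.
Total: 2 rows.

2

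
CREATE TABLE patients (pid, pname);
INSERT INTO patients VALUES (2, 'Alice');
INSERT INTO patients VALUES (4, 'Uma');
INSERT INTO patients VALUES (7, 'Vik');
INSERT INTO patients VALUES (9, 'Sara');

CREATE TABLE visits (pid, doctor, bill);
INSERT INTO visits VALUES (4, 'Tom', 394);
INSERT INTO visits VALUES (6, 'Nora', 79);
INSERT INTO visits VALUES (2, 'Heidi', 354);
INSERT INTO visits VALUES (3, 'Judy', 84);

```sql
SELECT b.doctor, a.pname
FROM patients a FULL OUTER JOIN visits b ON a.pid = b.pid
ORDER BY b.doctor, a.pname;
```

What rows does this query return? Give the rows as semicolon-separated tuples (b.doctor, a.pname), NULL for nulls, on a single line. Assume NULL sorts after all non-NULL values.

FULL OUTER JOIN keeps every row from both sides; unmatched rows get NULL for the other side's columns.
Matching on a.pid = b.pid.
- a row (pid=2): matches 1 b row(s) → 1 output row(s).
- a row (pid=4): matches 1 b row(s) → 1 output row(s).
- a row (pid=7): no match → kept, b columns NULL.
- a row (pid=9): no match → kept, b columns NULL.
- 2 b row(s) had no a match → kept, a columns NULL.
After projecting and ordering:
b.doctor | a.pname
Heidi | Alice
Judy | NULL
Nora | NULL
Tom | Uma
NULL | Sara
NULL | Vik

(Heidi, Alice); (Judy, NULL); (Nora, NULL); (Tom, Uma); (NULL, Sara); (NULL, Vik)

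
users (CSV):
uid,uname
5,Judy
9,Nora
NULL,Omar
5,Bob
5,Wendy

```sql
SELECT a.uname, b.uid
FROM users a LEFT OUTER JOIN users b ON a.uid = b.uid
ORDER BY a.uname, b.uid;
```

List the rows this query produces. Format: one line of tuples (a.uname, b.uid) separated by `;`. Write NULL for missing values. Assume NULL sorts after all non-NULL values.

(Bob, 5); (Bob, 5); (Bob, 5); (Judy, 5); (Judy, 5); (Judy, 5); (Nora, 9); (Omar, NULL); (Wendy, 5); (Wendy, 5); (Wendy, 5)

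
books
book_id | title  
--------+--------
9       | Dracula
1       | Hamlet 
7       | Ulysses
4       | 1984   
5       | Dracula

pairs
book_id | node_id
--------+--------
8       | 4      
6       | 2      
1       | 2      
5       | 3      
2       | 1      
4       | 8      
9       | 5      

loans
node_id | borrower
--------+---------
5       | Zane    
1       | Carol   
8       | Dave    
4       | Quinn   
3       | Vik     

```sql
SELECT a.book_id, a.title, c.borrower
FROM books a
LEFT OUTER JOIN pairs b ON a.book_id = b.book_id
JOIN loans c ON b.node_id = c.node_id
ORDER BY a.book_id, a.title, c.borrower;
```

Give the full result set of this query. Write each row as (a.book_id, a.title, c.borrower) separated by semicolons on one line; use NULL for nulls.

Joins associate left-to-right: books LEFT JOIN pairs on book_id gives 5 intermediate row(s).
Then INNER JOIN `loans c` on node_id: keep only rows whose b.node_id appears in c.

(4, 1984, Dave); (5, Dracula, Vik); (9, Dracula, Zane)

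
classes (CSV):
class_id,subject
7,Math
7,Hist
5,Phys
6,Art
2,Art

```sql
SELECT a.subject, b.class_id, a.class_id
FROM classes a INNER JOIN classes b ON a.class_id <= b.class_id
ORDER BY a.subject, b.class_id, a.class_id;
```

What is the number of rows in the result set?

16

INNER JOIN keeps only pairs where the ON condition holds.
Matching on a.class_id <= b.class_id.
Matched pairs: 16.
Total: 16 rows.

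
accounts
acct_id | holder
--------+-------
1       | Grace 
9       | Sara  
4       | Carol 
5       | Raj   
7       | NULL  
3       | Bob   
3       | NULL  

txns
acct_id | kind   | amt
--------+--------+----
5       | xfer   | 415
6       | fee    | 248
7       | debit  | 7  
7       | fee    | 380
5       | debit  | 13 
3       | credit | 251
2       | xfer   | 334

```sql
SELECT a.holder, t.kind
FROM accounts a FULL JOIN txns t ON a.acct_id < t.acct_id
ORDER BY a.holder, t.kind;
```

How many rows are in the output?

FULL OUTER JOIN keeps every row from both sides; unmatched rows get NULL for the other side's columns.
Matching on a.acct_id < t.acct_id.
- a row (acct_id=1): matches 7 t row(s) → 7 output row(s).
- a row (acct_id=9): no match → kept, t columns NULL.
- a row (acct_id=4): matches 5 t row(s) → 5 output row(s).
- a row (acct_id=5): matches 3 t row(s) → 3 output row(s).
- a row (acct_id=7): no match → kept, t columns NULL.
- a row (acct_id=3): matches 5 t row(s) → 5 output row(s).
- a row (acct_id=3): matches 5 t row(s) → 5 output row(s).
Total: 25 matched + 2 padded = 27 rows.

27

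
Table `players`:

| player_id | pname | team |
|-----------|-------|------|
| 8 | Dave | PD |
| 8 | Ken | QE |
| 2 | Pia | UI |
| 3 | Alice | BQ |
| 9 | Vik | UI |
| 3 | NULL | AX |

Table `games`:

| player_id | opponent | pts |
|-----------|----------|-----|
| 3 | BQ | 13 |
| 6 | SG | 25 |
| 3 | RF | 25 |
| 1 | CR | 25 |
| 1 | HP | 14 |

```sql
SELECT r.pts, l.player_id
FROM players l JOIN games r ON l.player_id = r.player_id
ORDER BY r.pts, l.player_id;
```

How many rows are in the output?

INNER JOIN keeps only pairs where the ON condition holds.
Matching on l.player_id = r.player_id.
Matched pairs: 4.
Total: 4 rows.

4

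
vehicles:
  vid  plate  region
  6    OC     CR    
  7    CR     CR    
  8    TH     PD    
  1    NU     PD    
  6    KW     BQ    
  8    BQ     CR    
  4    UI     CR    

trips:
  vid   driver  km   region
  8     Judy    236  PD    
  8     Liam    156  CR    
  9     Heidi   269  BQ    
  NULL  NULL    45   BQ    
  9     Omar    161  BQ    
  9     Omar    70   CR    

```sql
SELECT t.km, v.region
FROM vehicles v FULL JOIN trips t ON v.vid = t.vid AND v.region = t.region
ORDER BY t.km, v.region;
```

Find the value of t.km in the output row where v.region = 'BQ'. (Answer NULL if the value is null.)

NULL

FULL OUTER JOIN keeps every row from both sides; unmatched rows get NULL for the other side's columns.
Matching on v.vid = t.vid AND v.region = t.region. A NULL in a compared column never satisfies the condition.
- v[0] vid=6, region=CR → no match; kept with NULLs on the t side.
- v[1] vid=7, region=CR → no match; kept with NULLs on the t side.
- v[2] vid=8, region=PD → 1 match(es) in t → 1 row(s).
- v[3] vid=1, region=PD → no match; kept with NULLs on the t side.
- v[4] vid=6, region=BQ → no match; kept with NULLs on the t side.
- v[5] vid=8, region=CR → 1 match(es) in t → 1 row(s).
- v[6] vid=4, region=CR → no match; kept with NULLs on the t side.
- 4 t row(s) had no v match → kept, v columns NULL.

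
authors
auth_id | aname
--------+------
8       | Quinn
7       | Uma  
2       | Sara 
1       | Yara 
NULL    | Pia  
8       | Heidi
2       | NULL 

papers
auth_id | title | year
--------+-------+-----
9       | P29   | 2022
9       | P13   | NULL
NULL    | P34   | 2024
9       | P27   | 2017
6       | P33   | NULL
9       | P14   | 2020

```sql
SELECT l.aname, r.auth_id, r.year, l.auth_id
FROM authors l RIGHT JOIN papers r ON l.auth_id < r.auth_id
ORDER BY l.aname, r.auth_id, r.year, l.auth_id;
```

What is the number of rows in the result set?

28

RIGHT JOIN keeps every row from `papers`; unmatched rows get NULL for `authors`'s columns.
Matching on l.auth_id < r.auth_id. A NULL in a compared column never satisfies the condition.
Matched pairs: 27; unmatched r rows kept: 1.
Total: 27 matched + 1 padded = 28 rows.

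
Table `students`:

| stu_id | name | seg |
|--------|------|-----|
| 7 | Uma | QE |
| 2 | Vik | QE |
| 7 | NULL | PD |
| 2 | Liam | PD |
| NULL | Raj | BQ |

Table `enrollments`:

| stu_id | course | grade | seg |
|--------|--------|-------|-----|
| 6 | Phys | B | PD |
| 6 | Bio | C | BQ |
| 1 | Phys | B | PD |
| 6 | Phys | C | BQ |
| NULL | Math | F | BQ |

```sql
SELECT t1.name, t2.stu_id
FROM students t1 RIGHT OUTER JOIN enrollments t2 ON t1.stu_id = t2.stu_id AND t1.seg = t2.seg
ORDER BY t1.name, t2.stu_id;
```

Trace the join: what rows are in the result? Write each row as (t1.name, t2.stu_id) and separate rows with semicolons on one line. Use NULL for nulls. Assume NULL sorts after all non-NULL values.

RIGHT JOIN keeps every row from `enrollments`; unmatched rows get NULL for `students`'s columns.
Matching on t1.stu_id = t2.stu_id AND t1.seg = t2.seg. A NULL in a compared column never satisfies the condition.
- t1 (stu_id=7, seg=QE) has no partner in t2.
- t1 (stu_id=2, seg=QE) has no partner in t2.
- t1 (stu_id=7, seg=PD) has no partner in t2.
- t1 (stu_id=2, seg=PD) has no partner in t2.
- t1 (stu_id=NULL, seg=BQ) has no partner in t2.
- 5 t2 row(s) had no t1 match → kept, t1 columns NULL.
After projecting and ordering:
t1.name | t2.stu_id
NULL | 1
NULL | 6
NULL | 6
NULL | 6
NULL | NULL

(NULL, 1); (NULL, 6); (NULL, 6); (NULL, 6); (NULL, NULL)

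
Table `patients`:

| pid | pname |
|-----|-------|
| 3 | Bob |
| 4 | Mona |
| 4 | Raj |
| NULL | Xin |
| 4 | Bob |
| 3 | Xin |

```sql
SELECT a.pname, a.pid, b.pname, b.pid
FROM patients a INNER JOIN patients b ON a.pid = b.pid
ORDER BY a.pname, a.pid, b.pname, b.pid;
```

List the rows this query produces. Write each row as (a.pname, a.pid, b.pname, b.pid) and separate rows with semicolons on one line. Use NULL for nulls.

(Bob, 3, Bob, 3); (Bob, 3, Xin, 3); (Bob, 4, Bob, 4); (Bob, 4, Mona, 4); (Bob, 4, Raj, 4); (Mona, 4, Bob, 4); (Mona, 4, Mona, 4); (Mona, 4, Raj, 4); (Raj, 4, Bob, 4); (Raj, 4, Mona, 4); (Raj, 4, Raj, 4); (Xin, 3, Bob, 3); (Xin, 3, Xin, 3)

INNER JOIN keeps only pairs where the ON condition holds.
Matching on a.pid = b.pid. A NULL in a compared column never satisfies the condition.
- pid=3: 2 matching b row(s), so 2 row(s) emitted.
- pid=4: 3 matching b row(s), so 3 row(s) emitted.
- pid=4: 3 matching b row(s), so 3 row(s) emitted.
- pid=NULL: no matching b row, dropped.
- pid=4: 3 matching b row(s), so 3 row(s) emitted.
- pid=3: 2 matching b row(s), so 2 row(s) emitted.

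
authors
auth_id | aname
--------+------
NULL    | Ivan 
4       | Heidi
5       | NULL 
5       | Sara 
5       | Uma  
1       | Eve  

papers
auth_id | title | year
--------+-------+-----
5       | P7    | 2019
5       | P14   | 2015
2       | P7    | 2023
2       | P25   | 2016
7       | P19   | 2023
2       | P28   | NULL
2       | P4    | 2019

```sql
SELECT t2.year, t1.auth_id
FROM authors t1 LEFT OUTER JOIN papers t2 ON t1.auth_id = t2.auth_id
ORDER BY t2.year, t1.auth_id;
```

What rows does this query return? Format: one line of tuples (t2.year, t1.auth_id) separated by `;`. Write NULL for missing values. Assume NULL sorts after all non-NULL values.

(2015, 5); (2015, 5); (2015, 5); (2019, 5); (2019, 5); (2019, 5); (NULL, 1); (NULL, 4); (NULL, NULL)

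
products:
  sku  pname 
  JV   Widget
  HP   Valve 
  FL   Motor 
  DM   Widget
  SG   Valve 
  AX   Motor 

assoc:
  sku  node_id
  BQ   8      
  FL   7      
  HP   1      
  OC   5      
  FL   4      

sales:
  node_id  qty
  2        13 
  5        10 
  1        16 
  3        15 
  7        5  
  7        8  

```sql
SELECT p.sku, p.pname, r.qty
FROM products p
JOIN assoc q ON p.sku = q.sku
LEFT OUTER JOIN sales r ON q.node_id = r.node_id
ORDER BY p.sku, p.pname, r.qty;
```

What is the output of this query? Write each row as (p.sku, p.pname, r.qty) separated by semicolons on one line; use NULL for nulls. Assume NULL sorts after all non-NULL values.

(FL, Motor, 5); (FL, Motor, 8); (FL, Motor, NULL); (HP, Valve, 16)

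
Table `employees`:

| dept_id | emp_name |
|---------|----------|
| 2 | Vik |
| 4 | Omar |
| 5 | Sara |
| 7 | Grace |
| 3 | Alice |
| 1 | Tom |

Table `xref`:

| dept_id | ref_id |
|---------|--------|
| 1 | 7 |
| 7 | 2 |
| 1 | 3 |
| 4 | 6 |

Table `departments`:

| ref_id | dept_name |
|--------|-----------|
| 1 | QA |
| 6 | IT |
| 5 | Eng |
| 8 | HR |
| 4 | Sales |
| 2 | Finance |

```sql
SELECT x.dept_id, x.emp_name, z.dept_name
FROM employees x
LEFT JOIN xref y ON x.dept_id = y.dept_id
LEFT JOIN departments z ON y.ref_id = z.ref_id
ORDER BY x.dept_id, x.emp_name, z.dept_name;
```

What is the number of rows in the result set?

7

Step 1 — x LEFT JOIN y on dept_id → 7 row(s).
Then LEFT JOIN `departments z` on ref_id: each of those 7 rows is kept; rows whose y.ref_id has no match in z get NULL for z's columns.
Result: 7 row(s).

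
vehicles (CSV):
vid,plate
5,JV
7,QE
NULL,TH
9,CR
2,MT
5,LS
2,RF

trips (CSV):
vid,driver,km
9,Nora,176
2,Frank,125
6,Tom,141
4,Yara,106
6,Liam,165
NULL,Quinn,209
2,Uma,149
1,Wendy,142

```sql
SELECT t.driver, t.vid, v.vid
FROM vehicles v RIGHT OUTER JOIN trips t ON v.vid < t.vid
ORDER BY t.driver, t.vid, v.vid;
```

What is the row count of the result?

RIGHT JOIN keeps every row from `trips`; unmatched rows get NULL for `vehicles`'s columns.
Matching on v.vid < t.vid. A NULL in a compared column never satisfies the condition.
- vid=5: 3 matching t row(s), so 3 row(s) emitted.
- vid=7: 1 matching t row(s), so 1 row(s) emitted.
- vid=NULL: no matching t row.
- vid=9: no matching t row.
- vid=2: 4 matching t row(s), so 4 row(s) emitted.
- vid=5: 3 matching t row(s), so 3 row(s) emitted.
- vid=2: 4 matching t row(s), so 4 row(s) emitted.
- plus 4 unmatched t row(s), each kept with NULL v columns.
Total: 15 matched + 4 padded = 19 rows.

19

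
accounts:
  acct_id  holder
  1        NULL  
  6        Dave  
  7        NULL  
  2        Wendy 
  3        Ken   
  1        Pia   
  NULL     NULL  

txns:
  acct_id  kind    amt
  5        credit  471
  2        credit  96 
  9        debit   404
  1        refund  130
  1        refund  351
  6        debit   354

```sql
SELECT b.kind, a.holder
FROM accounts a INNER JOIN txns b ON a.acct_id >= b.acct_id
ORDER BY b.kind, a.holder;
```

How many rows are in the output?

20

INNER JOIN keeps only pairs where the ON condition holds.
Matching on a.acct_id >= b.acct_id. A NULL in a compared column never satisfies the condition.
- a row (acct_id=1): matches 2 b row(s) → 2 output row(s).
- a row (acct_id=6): matches 5 b row(s) → 5 output row(s).
- a row (acct_id=7): matches 5 b row(s) → 5 output row(s).
- a row (acct_id=2): matches 3 b row(s) → 3 output row(s).
- a row (acct_id=3): matches 3 b row(s) → 3 output row(s).
- a row (acct_id=1): matches 2 b row(s) → 2 output row(s).
- a row (acct_id=NULL): no match → dropped.
Total: 20 rows.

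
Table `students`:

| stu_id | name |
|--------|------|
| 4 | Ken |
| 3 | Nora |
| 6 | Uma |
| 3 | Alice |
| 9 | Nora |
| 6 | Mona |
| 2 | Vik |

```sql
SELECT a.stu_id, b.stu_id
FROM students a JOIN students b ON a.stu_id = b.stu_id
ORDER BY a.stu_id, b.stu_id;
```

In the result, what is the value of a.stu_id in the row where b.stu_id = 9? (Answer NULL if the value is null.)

INNER JOIN keeps only pairs where the ON condition holds.
Matching on a.stu_id = b.stu_id.
- stu_id=4: 1 matching b row(s), so 1 row(s) emitted.
- stu_id=3: 2 matching b row(s), so 2 row(s) emitted.
- stu_id=6: 2 matching b row(s), so 2 row(s) emitted.
- stu_id=3: 2 matching b row(s), so 2 row(s) emitted.
- stu_id=9: 1 matching b row(s), so 1 row(s) emitted.
- stu_id=6: 2 matching b row(s), so 2 row(s) emitted.
- stu_id=2: 1 matching b row(s), so 1 row(s) emitted.

9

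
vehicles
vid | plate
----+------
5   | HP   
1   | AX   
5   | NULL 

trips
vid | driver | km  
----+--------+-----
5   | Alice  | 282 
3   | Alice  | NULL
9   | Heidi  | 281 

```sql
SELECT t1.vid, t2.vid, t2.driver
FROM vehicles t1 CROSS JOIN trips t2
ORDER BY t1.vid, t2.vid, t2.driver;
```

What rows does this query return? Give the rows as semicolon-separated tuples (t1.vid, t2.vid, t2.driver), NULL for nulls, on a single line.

(1, 3, Alice); (1, 5, Alice); (1, 9, Heidi); (5, 3, Alice); (5, 3, Alice); (5, 5, Alice); (5, 5, Alice); (5, 9, Heidi); (5, 9, Heidi)

CROSS JOIN pairs every row of `vehicles` with every row of `trips`: 3 × 3 = 9 rows.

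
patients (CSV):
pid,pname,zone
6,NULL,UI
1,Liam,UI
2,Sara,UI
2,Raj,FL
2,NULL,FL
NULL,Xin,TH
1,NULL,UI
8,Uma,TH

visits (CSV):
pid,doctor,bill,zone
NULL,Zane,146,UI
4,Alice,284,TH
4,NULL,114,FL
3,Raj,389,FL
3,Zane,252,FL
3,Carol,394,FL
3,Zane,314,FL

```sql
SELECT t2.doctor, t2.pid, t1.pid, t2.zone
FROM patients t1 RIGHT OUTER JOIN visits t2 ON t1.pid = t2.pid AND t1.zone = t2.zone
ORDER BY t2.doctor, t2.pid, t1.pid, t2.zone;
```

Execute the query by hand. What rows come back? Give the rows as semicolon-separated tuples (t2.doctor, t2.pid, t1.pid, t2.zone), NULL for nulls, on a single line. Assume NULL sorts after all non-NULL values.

(Alice, 4, NULL, TH); (Carol, 3, NULL, FL); (Raj, 3, NULL, FL); (Zane, 3, NULL, FL); (Zane, 3, NULL, FL); (Zane, NULL, NULL, UI); (NULL, 4, NULL, FL)

RIGHT JOIN keeps every row from `visits`; unmatched rows get NULL for `patients`'s columns.
Matching on t1.pid = t2.pid AND t1.zone = t2.zone. A NULL in a compared column never satisfies the condition.
Matched pairs: 0; unmatched t2 rows kept: 7.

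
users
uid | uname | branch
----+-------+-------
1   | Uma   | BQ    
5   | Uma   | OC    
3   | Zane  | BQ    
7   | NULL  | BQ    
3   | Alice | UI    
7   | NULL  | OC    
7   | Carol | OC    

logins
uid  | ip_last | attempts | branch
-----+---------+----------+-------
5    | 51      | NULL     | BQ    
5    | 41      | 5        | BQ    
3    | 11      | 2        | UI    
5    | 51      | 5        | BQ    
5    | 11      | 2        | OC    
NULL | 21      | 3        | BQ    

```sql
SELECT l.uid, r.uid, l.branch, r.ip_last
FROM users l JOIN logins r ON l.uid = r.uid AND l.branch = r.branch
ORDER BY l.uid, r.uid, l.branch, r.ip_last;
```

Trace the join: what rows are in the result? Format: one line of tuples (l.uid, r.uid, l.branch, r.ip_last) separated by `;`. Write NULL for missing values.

(3, 3, UI, 11); (5, 5, OC, 11)

INNER JOIN keeps only pairs where the ON condition holds.
Matching on l.uid = r.uid AND l.branch = r.branch. A NULL in a compared column never satisfies the condition.
Matched pairs: 2.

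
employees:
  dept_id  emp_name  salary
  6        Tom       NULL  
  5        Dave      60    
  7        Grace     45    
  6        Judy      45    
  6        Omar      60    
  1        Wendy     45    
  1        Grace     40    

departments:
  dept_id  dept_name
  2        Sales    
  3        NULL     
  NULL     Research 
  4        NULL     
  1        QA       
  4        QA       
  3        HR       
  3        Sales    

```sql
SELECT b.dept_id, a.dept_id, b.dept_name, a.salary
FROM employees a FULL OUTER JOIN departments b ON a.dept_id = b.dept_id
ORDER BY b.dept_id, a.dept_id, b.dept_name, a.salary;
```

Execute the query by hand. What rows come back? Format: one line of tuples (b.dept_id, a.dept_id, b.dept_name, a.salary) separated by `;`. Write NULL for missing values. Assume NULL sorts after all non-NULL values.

FULL OUTER JOIN keeps every row from both sides; unmatched rows get NULL for the other side's columns.
Matching on a.dept_id = b.dept_id. A NULL in a compared column never satisfies the condition.
- dept_id=6: no b row matches, row kept with b columns NULL.
- dept_id=5: no b row matches, row kept with b columns NULL.
- dept_id=7: no b row matches, row kept with b columns NULL.
- dept_id=6: no b row matches, row kept with b columns NULL.
- dept_id=6: no b row matches, row kept with b columns NULL.
- dept_id=1: 1 matching b row(s), so 1 row(s) emitted.
- dept_id=1: 1 matching b row(s), so 1 row(s) emitted.
- 7 row(s) from b found no a partner → padded with NULL.

(1, 1, QA, 40); (1, 1, QA, 45); (2, NULL, Sales, NULL); (3, NULL, HR, NULL); (3, NULL, Sales, NULL); (3, NULL, NULL, NULL); (4, NULL, QA, NULL); (4, NULL, NULL, NULL); (NULL, 5, NULL, 60); (NULL, 6, NULL, 45); (NULL, 6, NULL, 60); (NULL, 6, NULL, NULL); (NULL, 7, NULL, 45); (NULL, NULL, Research, NULL)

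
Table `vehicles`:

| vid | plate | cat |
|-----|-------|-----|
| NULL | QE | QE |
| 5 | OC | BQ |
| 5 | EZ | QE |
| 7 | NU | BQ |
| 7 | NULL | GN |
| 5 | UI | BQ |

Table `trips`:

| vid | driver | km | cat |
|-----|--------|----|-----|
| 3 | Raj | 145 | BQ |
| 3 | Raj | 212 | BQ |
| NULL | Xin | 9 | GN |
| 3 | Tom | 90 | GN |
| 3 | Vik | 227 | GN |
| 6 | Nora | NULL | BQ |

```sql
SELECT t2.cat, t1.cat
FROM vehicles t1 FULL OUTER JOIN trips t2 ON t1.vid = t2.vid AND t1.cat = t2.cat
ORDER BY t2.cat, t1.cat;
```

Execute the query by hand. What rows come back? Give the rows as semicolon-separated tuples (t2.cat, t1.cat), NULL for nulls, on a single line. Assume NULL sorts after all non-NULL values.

(BQ, NULL); (BQ, NULL); (BQ, NULL); (GN, NULL); (GN, NULL); (GN, NULL); (NULL, BQ); (NULL, BQ); (NULL, BQ); (NULL, GN); (NULL, QE); (NULL, QE)

FULL OUTER JOIN keeps every row from both sides; unmatched rows get NULL for the other side's columns.
Matching on t1.vid = t2.vid AND t1.cat = t2.cat. A NULL in a compared column never satisfies the condition.
- t1[0] vid=NULL, cat=QE → no match; kept with NULLs on the t2 side.
- t1[1] vid=5, cat=BQ → no match; kept with NULLs on the t2 side.
- t1[2] vid=5, cat=QE → no match; kept with NULLs on the t2 side.
- t1[3] vid=7, cat=BQ → no match; kept with NULLs on the t2 side.
- t1[4] vid=7, cat=GN → no match; kept with NULLs on the t2 side.
- t1[5] vid=5, cat=BQ → no match; kept with NULLs on the t2 side.
- plus 6 unmatched t2 row(s), each kept with NULL t1 columns.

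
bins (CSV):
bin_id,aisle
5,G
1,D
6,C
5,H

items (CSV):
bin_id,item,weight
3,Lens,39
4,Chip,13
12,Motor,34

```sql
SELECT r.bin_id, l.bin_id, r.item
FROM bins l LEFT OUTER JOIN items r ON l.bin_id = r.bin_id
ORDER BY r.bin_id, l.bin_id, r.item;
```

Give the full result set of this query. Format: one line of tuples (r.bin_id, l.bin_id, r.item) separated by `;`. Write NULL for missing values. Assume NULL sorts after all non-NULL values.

(NULL, 1, NULL); (NULL, 5, NULL); (NULL, 5, NULL); (NULL, 6, NULL)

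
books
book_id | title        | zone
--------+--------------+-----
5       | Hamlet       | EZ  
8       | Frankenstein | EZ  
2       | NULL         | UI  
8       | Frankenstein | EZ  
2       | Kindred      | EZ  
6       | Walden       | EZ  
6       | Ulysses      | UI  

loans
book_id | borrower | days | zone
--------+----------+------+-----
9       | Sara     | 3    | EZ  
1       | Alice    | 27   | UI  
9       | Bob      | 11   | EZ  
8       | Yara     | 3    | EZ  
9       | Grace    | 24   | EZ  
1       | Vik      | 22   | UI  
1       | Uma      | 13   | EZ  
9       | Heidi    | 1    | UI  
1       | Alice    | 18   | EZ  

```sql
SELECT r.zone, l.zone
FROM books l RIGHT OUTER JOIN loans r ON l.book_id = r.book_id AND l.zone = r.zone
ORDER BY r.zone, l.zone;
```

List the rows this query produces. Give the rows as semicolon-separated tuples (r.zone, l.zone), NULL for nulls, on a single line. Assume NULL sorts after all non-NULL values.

(EZ, EZ); (EZ, EZ); (EZ, NULL); (EZ, NULL); (EZ, NULL); (EZ, NULL); (EZ, NULL); (UI, NULL); (UI, NULL); (UI, NULL)

RIGHT JOIN keeps every row from `loans`; unmatched rows get NULL for `books`'s columns.
Matching on l.book_id = r.book_id AND l.zone = r.zone.
- book_id=5, zone=EZ: no matching r row.
- book_id=8, zone=EZ: 1 matching r row(s), so 1 row(s) emitted.
- book_id=2, zone=UI: no matching r row.
- book_id=8, zone=EZ: 1 matching r row(s), so 1 row(s) emitted.
- book_id=2, zone=EZ: no matching r row.
- book_id=6, zone=EZ: no matching r row.
- book_id=6, zone=UI: no matching r row.
- 8 row(s) from r found no l partner → padded with NULL.
After projecting and ordering:
r.zone | l.zone
EZ | EZ
EZ | EZ
EZ | NULL
EZ | NULL
EZ | NULL
EZ | NULL
EZ | NULL
UI | NULL
UI | NULL
UI | NULL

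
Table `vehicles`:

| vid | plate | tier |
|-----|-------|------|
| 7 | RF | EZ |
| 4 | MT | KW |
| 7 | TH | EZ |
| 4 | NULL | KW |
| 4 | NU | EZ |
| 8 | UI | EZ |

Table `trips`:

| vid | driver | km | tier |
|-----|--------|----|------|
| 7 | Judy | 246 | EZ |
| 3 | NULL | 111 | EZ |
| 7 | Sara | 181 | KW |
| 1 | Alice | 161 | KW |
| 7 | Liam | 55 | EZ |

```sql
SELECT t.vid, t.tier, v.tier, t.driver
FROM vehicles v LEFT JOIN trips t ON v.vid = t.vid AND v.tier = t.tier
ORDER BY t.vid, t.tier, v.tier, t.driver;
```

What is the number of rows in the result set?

8

LEFT JOIN keeps every row from `vehicles`; unmatched rows get NULL for `trips`'s columns.
Matching on v.vid = t.vid AND v.tier = t.tier.
Matched pairs: 4; unmatched v rows kept: 4.
Total: 4 matched + 4 padded = 8 rows.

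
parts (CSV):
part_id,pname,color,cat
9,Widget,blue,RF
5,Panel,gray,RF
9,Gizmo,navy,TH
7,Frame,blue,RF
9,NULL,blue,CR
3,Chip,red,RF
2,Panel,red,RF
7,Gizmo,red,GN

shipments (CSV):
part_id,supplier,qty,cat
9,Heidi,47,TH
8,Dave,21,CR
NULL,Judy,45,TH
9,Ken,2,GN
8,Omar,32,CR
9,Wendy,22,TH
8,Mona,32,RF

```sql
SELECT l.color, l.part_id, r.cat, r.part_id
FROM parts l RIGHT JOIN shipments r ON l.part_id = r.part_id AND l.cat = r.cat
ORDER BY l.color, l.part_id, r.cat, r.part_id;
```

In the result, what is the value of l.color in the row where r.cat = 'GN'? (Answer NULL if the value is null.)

RIGHT JOIN keeps every row from `shipments`; unmatched rows get NULL for `parts`'s columns.
Matching on l.part_id = r.part_id AND l.cat = r.cat. A NULL in a compared column never satisfies the condition.
Matched pairs: 2; unmatched r rows kept: 5.

NULL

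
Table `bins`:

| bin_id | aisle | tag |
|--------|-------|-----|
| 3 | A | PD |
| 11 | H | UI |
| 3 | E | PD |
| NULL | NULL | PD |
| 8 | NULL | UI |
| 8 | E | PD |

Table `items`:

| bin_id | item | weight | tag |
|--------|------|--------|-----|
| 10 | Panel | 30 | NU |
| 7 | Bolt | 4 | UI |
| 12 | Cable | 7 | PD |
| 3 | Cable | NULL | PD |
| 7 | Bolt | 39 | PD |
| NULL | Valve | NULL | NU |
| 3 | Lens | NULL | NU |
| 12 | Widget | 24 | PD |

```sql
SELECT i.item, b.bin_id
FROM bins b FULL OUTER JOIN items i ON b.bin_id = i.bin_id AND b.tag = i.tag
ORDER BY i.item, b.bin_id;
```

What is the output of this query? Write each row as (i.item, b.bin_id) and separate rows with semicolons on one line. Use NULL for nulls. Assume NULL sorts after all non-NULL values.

FULL OUTER JOIN keeps every row from both sides; unmatched rows get NULL for the other side's columns.
Matching on b.bin_id = i.bin_id AND b.tag = i.tag. A NULL in a compared column never satisfies the condition.
Matched pairs: 2; unmatched b rows kept: 4; unmatched i rows kept: 7.

(Bolt, NULL); (Bolt, NULL); (Cable, 3); (Cable, 3); (Cable, NULL); (Lens, NULL); (Panel, NULL); (Valve, NULL); (Widget, NULL); (NULL, 8); (NULL, 8); (NULL, 11); (NULL, NULL)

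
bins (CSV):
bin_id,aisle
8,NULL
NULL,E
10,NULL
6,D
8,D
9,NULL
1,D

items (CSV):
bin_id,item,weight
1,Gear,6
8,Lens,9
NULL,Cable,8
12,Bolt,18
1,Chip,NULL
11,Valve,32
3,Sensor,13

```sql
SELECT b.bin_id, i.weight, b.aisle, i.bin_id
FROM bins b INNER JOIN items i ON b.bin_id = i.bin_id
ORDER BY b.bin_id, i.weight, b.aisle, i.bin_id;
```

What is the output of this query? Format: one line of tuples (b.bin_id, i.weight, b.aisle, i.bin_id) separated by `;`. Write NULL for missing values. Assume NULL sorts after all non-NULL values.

INNER JOIN keeps only pairs where the ON condition holds.
Matching on b.bin_id = i.bin_id. A NULL in a compared column never satisfies the condition.
Matched pairs: 4.

(1, 6, D, 1); (1, NULL, D, 1); (8, 9, D, 8); (8, 9, NULL, 8)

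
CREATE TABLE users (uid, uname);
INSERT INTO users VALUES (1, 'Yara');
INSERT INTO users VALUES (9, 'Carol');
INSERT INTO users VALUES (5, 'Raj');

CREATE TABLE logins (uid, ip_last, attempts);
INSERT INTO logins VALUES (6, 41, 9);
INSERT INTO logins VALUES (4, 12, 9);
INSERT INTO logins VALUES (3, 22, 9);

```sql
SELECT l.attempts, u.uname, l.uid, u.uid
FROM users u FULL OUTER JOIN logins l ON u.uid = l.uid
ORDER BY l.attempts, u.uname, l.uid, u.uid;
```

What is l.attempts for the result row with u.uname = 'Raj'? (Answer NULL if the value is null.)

NULL

FULL OUTER JOIN keeps every row from both sides; unmatched rows get NULL for the other side's columns.
Matching on u.uid = l.uid.
- uid=1: no l row matches, row kept with l columns NULL.
- uid=9: no l row matches, row kept with l columns NULL.
- uid=5: no l row matches, row kept with l columns NULL.
- plus 3 unmatched l row(s), each kept with NULL u columns.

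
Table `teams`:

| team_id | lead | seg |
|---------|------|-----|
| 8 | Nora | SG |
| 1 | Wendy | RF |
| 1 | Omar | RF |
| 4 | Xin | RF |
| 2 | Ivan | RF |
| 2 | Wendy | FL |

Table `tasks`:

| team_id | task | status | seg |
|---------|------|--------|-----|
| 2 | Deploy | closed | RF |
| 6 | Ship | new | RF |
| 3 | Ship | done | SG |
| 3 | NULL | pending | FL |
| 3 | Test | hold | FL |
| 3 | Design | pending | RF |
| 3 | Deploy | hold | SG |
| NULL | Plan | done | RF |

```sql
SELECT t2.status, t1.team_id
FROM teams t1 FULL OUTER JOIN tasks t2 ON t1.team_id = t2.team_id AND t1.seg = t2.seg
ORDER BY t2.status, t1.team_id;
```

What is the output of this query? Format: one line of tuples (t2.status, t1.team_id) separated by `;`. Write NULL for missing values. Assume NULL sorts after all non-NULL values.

(closed, 2); (done, NULL); (done, NULL); (hold, NULL); (hold, NULL); (new, NULL); (pending, NULL); (pending, NULL); (NULL, 1); (NULL, 1); (NULL, 2); (NULL, 4); (NULL, 8)

FULL OUTER JOIN keeps every row from both sides; unmatched rows get NULL for the other side's columns.
Matching on t1.team_id = t2.team_id AND t1.seg = t2.seg. A NULL in a compared column never satisfies the condition.
- t1[0] team_id=8, seg=SG → no match; kept with NULLs on the t2 side.
- t1[1] team_id=1, seg=RF → no match; kept with NULLs on the t2 side.
- t1[2] team_id=1, seg=RF → no match; kept with NULLs on the t2 side.
- t1[3] team_id=4, seg=RF → no match; kept with NULLs on the t2 side.
- t1[4] team_id=2, seg=RF → 1 match(es) in t2 → 1 row(s).
- t1[5] team_id=2, seg=FL → no match; kept with NULLs on the t2 side.
- 7 row(s) from t2 found no t1 partner → padded with NULL.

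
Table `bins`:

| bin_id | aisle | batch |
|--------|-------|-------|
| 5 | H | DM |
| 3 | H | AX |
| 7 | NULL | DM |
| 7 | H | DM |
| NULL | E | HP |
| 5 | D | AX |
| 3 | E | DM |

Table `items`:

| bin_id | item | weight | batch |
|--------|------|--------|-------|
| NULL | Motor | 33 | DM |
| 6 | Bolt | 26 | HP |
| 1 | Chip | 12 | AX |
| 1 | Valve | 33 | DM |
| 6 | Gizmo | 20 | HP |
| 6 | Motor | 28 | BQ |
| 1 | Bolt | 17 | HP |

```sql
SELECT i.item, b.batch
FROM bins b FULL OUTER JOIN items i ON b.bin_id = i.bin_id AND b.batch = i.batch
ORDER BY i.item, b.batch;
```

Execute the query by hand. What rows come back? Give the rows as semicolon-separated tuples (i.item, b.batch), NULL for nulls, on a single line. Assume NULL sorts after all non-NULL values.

(Bolt, NULL); (Bolt, NULL); (Chip, NULL); (Gizmo, NULL); (Motor, NULL); (Motor, NULL); (Valve, NULL); (NULL, AX); (NULL, AX); (NULL, DM); (NULL, DM); (NULL, DM); (NULL, DM); (NULL, HP)

FULL OUTER JOIN keeps every row from both sides; unmatched rows get NULL for the other side's columns.
Matching on b.bin_id = i.bin_id AND b.batch = i.batch. A NULL in a compared column never satisfies the condition.
- b (bin_id=5, batch=DM) has no partner → padded with NULL.
- b (bin_id=3, batch=AX) has no partner → padded with NULL.
- b (bin_id=7, batch=DM) has no partner → padded with NULL.
- b (bin_id=7, batch=DM) has no partner → padded with NULL.
- b (bin_id=NULL, batch=HP) has no partner → padded with NULL.
- b (bin_id=5, batch=AX) has no partner → padded with NULL.
- b (bin_id=3, batch=DM) has no partner → padded with NULL.
- plus 7 unmatched i row(s), each kept with NULL b columns.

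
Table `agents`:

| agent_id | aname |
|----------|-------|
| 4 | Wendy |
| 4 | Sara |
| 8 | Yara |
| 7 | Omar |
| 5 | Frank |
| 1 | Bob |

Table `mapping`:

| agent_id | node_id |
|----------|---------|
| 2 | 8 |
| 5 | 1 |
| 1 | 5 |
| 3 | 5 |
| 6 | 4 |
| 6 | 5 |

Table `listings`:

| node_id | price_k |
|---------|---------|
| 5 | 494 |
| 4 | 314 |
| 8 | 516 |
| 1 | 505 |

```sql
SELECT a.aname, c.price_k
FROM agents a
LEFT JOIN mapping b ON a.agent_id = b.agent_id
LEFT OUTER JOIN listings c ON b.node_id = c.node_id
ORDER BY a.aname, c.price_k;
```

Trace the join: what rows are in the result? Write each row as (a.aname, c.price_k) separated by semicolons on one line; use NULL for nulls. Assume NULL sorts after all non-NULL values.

Evaluate left to right. First `agents a LEFT JOIN mapping b` on agent_id: 6 row(s).
Then LEFT JOIN `listings c` on node_id: each of those 6 rows is kept; rows whose b.node_id has no match in c get NULL for c's columns.

(Bob, 494); (Frank, 505); (Omar, NULL); (Sara, NULL); (Wendy, NULL); (Yara, NULL)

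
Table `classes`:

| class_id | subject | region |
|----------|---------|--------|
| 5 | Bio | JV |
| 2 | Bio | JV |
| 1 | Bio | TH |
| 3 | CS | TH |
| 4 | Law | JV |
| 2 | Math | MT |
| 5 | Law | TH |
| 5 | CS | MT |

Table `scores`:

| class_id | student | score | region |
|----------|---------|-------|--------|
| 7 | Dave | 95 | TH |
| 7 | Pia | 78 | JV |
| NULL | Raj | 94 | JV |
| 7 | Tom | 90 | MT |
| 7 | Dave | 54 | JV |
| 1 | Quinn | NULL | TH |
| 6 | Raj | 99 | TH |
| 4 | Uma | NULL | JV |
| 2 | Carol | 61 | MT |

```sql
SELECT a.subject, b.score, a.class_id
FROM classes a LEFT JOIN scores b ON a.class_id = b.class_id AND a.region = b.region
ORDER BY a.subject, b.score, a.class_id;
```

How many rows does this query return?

LEFT JOIN keeps every row from `classes`; unmatched rows get NULL for `scores`'s columns.
Matching on a.class_id = b.class_id AND a.region = b.region. A NULL in a compared column never satisfies the condition.
- a[0] class_id=5, region=JV → no match; kept with NULLs on the b side.
- a[1] class_id=2, region=JV → no match; kept with NULLs on the b side.
- a[2] class_id=1, region=TH → 1 match(es) in b → 1 row(s).
- a[3] class_id=3, region=TH → no match; kept with NULLs on the b side.
- a[4] class_id=4, region=JV → 1 match(es) in b → 1 row(s).
- a[5] class_id=2, region=MT → 1 match(es) in b → 1 row(s).
- a[6] class_id=5, region=TH → no match; kept with NULLs on the b side.
- a[7] class_id=5, region=MT → no match; kept with NULLs on the b side.
Total: 3 matched + 5 padded = 8 rows.

8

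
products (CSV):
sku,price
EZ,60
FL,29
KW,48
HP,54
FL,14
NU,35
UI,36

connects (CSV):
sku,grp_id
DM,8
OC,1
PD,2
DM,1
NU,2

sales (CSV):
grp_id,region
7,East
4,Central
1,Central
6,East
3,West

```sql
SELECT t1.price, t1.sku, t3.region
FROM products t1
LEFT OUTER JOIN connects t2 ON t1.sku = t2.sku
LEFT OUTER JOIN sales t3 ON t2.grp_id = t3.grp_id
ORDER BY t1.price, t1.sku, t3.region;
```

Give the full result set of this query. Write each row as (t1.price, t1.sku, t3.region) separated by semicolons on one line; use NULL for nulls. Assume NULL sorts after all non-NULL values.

(14, FL, NULL); (29, FL, NULL); (35, NU, NULL); (36, UI, NULL); (48, KW, NULL); (54, HP, NULL); (60, EZ, NULL)

Evaluate left to right. First `products t1 LEFT JOIN connects t2` on sku: 7 row(s).
Then LEFT JOIN `sales t3` on grp_id: each of those 7 rows is kept; rows whose t2.grp_id has no match in t3 get NULL for t3's columns.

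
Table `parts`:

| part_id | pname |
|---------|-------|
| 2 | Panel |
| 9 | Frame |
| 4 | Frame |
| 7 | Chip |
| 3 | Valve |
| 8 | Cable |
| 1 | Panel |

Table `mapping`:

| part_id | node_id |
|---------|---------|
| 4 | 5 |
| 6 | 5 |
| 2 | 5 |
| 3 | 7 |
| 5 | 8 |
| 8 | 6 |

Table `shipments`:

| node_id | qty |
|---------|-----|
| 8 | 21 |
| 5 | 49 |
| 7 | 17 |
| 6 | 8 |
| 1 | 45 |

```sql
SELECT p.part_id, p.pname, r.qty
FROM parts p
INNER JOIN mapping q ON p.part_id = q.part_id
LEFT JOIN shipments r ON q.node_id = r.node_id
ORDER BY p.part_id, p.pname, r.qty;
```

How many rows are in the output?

4

Joins associate left-to-right: parts INNER JOIN mapping on part_id gives 4 intermediate row(s).
Then LEFT JOIN `shipments r` on node_id: each of those 4 rows is kept; rows whose q.node_id has no match in r get NULL for r's columns.
Result: 4 row(s).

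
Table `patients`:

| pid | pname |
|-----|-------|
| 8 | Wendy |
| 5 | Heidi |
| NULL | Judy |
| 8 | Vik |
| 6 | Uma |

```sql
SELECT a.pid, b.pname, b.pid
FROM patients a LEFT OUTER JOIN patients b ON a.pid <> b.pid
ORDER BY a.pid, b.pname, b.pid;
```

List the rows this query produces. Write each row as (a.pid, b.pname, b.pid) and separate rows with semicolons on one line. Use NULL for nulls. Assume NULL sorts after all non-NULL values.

LEFT JOIN keeps every row from `patients a`; unmatched rows get NULL for `patients b`'s columns.
Matching on a.pid <> b.pid. A NULL in a compared column never satisfies the condition.
- a row (pid=8): matches 2 b row(s) → 2 output row(s).
- a row (pid=5): matches 3 b row(s) → 3 output row(s).
- a row (pid=NULL): no match → kept, b columns NULL.
- a row (pid=8): matches 2 b row(s) → 2 output row(s).
- a row (pid=6): matches 3 b row(s) → 3 output row(s).

(5, Uma, 6); (5, Vik, 8); (5, Wendy, 8); (6, Heidi, 5); (6, Vik, 8); (6, Wendy, 8); (8, Heidi, 5); (8, Heidi, 5); (8, Uma, 6); (8, Uma, 6); (NULL, NULL, NULL)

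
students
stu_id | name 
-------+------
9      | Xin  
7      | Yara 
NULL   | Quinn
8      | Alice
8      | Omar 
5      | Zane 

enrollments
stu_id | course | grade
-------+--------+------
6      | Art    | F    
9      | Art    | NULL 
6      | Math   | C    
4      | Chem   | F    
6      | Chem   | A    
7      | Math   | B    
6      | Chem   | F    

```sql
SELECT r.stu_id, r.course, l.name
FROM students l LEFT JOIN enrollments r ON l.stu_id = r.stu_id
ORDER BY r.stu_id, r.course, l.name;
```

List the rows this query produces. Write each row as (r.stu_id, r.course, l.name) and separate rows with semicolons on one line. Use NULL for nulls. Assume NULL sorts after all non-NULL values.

(7, Math, Yara); (9, Art, Xin); (NULL, NULL, Alice); (NULL, NULL, Omar); (NULL, NULL, Quinn); (NULL, NULL, Zane)

LEFT JOIN keeps every row from `students`; unmatched rows get NULL for `enrollments`'s columns.
Matching on l.stu_id = r.stu_id. A NULL in a compared column never satisfies the condition.
- l row (stu_id=9): matches 1 r row(s) → 1 output row(s).
- l row (stu_id=7): matches 1 r row(s) → 1 output row(s).
- l row (stu_id=NULL): no match → kept, r columns NULL.
- l row (stu_id=8): no match → kept, r columns NULL.
- l row (stu_id=8): no match → kept, r columns NULL.
- l row (stu_id=5): no match → kept, r columns NULL.
After projecting and ordering:
r.stu_id | r.course | l.name
7 | Math | Yara
9 | Art | Xin
NULL | NULL | Alice
NULL | NULL | Omar
NULL | NULL | Quinn
NULL | NULL | Zane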